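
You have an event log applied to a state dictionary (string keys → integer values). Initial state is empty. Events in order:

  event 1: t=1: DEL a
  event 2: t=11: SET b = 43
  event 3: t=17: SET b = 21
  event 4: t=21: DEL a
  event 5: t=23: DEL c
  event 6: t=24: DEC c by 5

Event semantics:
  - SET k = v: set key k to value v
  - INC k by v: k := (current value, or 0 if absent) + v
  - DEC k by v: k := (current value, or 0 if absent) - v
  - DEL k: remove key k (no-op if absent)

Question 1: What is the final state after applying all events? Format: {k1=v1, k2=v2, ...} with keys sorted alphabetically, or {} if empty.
Answer: {b=21, c=-5}

Derivation:
  after event 1 (t=1: DEL a): {}
  after event 2 (t=11: SET b = 43): {b=43}
  after event 3 (t=17: SET b = 21): {b=21}
  after event 4 (t=21: DEL a): {b=21}
  after event 5 (t=23: DEL c): {b=21}
  after event 6 (t=24: DEC c by 5): {b=21, c=-5}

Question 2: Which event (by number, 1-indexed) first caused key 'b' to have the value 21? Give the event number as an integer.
Answer: 3

Derivation:
Looking for first event where b becomes 21:
  event 2: b = 43
  event 3: b 43 -> 21  <-- first match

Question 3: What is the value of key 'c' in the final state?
Track key 'c' through all 6 events:
  event 1 (t=1: DEL a): c unchanged
  event 2 (t=11: SET b = 43): c unchanged
  event 3 (t=17: SET b = 21): c unchanged
  event 4 (t=21: DEL a): c unchanged
  event 5 (t=23: DEL c): c (absent) -> (absent)
  event 6 (t=24: DEC c by 5): c (absent) -> -5
Final: c = -5

Answer: -5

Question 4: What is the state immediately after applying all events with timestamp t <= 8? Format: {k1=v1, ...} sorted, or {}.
Apply events with t <= 8 (1 events):
  after event 1 (t=1: DEL a): {}

Answer: {}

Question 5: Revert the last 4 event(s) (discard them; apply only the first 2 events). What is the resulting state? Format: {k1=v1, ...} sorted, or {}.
Keep first 2 events (discard last 4):
  after event 1 (t=1: DEL a): {}
  after event 2 (t=11: SET b = 43): {b=43}

Answer: {b=43}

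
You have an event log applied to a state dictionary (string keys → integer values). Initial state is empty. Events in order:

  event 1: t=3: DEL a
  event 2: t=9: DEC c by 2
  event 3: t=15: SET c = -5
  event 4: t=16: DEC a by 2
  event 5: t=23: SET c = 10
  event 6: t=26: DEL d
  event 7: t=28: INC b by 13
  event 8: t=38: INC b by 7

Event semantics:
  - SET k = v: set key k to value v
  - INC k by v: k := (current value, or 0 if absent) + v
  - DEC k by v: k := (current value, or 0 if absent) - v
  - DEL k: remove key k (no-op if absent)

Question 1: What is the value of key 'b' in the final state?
Answer: 20

Derivation:
Track key 'b' through all 8 events:
  event 1 (t=3: DEL a): b unchanged
  event 2 (t=9: DEC c by 2): b unchanged
  event 3 (t=15: SET c = -5): b unchanged
  event 4 (t=16: DEC a by 2): b unchanged
  event 5 (t=23: SET c = 10): b unchanged
  event 6 (t=26: DEL d): b unchanged
  event 7 (t=28: INC b by 13): b (absent) -> 13
  event 8 (t=38: INC b by 7): b 13 -> 20
Final: b = 20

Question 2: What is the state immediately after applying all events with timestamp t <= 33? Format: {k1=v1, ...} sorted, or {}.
Answer: {a=-2, b=13, c=10}

Derivation:
Apply events with t <= 33 (7 events):
  after event 1 (t=3: DEL a): {}
  after event 2 (t=9: DEC c by 2): {c=-2}
  after event 3 (t=15: SET c = -5): {c=-5}
  after event 4 (t=16: DEC a by 2): {a=-2, c=-5}
  after event 5 (t=23: SET c = 10): {a=-2, c=10}
  after event 6 (t=26: DEL d): {a=-2, c=10}
  after event 7 (t=28: INC b by 13): {a=-2, b=13, c=10}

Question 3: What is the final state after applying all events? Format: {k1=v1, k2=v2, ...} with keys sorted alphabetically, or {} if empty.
Answer: {a=-2, b=20, c=10}

Derivation:
  after event 1 (t=3: DEL a): {}
  after event 2 (t=9: DEC c by 2): {c=-2}
  after event 3 (t=15: SET c = -5): {c=-5}
  after event 4 (t=16: DEC a by 2): {a=-2, c=-5}
  after event 5 (t=23: SET c = 10): {a=-2, c=10}
  after event 6 (t=26: DEL d): {a=-2, c=10}
  after event 7 (t=28: INC b by 13): {a=-2, b=13, c=10}
  after event 8 (t=38: INC b by 7): {a=-2, b=20, c=10}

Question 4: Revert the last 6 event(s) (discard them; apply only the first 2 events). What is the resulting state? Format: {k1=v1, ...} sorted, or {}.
Answer: {c=-2}

Derivation:
Keep first 2 events (discard last 6):
  after event 1 (t=3: DEL a): {}
  after event 2 (t=9: DEC c by 2): {c=-2}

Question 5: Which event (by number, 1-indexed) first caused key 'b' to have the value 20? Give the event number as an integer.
Answer: 8

Derivation:
Looking for first event where b becomes 20:
  event 7: b = 13
  event 8: b 13 -> 20  <-- first match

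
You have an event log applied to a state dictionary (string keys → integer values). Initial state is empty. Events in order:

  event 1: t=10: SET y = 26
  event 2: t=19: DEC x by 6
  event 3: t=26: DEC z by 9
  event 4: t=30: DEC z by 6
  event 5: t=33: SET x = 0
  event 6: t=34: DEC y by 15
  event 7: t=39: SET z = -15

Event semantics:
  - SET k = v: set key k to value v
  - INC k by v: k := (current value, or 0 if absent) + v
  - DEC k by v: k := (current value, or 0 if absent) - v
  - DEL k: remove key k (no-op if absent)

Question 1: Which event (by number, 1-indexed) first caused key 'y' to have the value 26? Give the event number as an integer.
Answer: 1

Derivation:
Looking for first event where y becomes 26:
  event 1: y (absent) -> 26  <-- first match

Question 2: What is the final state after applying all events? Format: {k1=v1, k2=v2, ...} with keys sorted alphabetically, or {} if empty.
  after event 1 (t=10: SET y = 26): {y=26}
  after event 2 (t=19: DEC x by 6): {x=-6, y=26}
  after event 3 (t=26: DEC z by 9): {x=-6, y=26, z=-9}
  after event 4 (t=30: DEC z by 6): {x=-6, y=26, z=-15}
  after event 5 (t=33: SET x = 0): {x=0, y=26, z=-15}
  after event 6 (t=34: DEC y by 15): {x=0, y=11, z=-15}
  after event 7 (t=39: SET z = -15): {x=0, y=11, z=-15}

Answer: {x=0, y=11, z=-15}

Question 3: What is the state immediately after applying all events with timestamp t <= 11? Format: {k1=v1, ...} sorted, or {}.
Apply events with t <= 11 (1 events):
  after event 1 (t=10: SET y = 26): {y=26}

Answer: {y=26}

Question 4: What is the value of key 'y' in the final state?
Answer: 11

Derivation:
Track key 'y' through all 7 events:
  event 1 (t=10: SET y = 26): y (absent) -> 26
  event 2 (t=19: DEC x by 6): y unchanged
  event 3 (t=26: DEC z by 9): y unchanged
  event 4 (t=30: DEC z by 6): y unchanged
  event 5 (t=33: SET x = 0): y unchanged
  event 6 (t=34: DEC y by 15): y 26 -> 11
  event 7 (t=39: SET z = -15): y unchanged
Final: y = 11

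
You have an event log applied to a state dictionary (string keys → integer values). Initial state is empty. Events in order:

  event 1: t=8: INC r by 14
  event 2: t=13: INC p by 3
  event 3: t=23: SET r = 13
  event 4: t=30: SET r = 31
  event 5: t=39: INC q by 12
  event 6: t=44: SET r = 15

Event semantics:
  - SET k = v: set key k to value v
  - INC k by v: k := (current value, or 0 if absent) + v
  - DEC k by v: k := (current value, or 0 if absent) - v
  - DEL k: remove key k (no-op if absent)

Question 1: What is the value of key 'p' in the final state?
Answer: 3

Derivation:
Track key 'p' through all 6 events:
  event 1 (t=8: INC r by 14): p unchanged
  event 2 (t=13: INC p by 3): p (absent) -> 3
  event 3 (t=23: SET r = 13): p unchanged
  event 4 (t=30: SET r = 31): p unchanged
  event 5 (t=39: INC q by 12): p unchanged
  event 6 (t=44: SET r = 15): p unchanged
Final: p = 3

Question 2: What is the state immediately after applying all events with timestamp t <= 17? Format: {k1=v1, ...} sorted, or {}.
Answer: {p=3, r=14}

Derivation:
Apply events with t <= 17 (2 events):
  after event 1 (t=8: INC r by 14): {r=14}
  after event 2 (t=13: INC p by 3): {p=3, r=14}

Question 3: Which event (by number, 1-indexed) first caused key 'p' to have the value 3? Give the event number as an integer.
Answer: 2

Derivation:
Looking for first event where p becomes 3:
  event 2: p (absent) -> 3  <-- first match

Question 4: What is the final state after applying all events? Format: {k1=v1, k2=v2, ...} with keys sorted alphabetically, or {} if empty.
Answer: {p=3, q=12, r=15}

Derivation:
  after event 1 (t=8: INC r by 14): {r=14}
  after event 2 (t=13: INC p by 3): {p=3, r=14}
  after event 3 (t=23: SET r = 13): {p=3, r=13}
  after event 4 (t=30: SET r = 31): {p=3, r=31}
  after event 5 (t=39: INC q by 12): {p=3, q=12, r=31}
  after event 6 (t=44: SET r = 15): {p=3, q=12, r=15}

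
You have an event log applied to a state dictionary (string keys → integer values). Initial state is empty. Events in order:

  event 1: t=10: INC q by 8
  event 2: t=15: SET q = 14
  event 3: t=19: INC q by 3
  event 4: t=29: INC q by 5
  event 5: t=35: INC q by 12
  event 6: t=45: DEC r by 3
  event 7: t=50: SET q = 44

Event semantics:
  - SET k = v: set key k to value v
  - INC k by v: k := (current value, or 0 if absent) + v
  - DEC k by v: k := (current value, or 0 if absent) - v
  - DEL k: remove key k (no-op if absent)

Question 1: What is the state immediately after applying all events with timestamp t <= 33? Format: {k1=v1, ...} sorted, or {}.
Answer: {q=22}

Derivation:
Apply events with t <= 33 (4 events):
  after event 1 (t=10: INC q by 8): {q=8}
  after event 2 (t=15: SET q = 14): {q=14}
  after event 3 (t=19: INC q by 3): {q=17}
  after event 4 (t=29: INC q by 5): {q=22}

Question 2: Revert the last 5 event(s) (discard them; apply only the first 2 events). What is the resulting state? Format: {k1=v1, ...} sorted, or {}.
Answer: {q=14}

Derivation:
Keep first 2 events (discard last 5):
  after event 1 (t=10: INC q by 8): {q=8}
  after event 2 (t=15: SET q = 14): {q=14}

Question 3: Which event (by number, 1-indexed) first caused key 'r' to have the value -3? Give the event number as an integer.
Looking for first event where r becomes -3:
  event 6: r (absent) -> -3  <-- first match

Answer: 6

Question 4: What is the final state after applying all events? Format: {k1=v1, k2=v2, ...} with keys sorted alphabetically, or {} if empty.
  after event 1 (t=10: INC q by 8): {q=8}
  after event 2 (t=15: SET q = 14): {q=14}
  after event 3 (t=19: INC q by 3): {q=17}
  after event 4 (t=29: INC q by 5): {q=22}
  after event 5 (t=35: INC q by 12): {q=34}
  after event 6 (t=45: DEC r by 3): {q=34, r=-3}
  after event 7 (t=50: SET q = 44): {q=44, r=-3}

Answer: {q=44, r=-3}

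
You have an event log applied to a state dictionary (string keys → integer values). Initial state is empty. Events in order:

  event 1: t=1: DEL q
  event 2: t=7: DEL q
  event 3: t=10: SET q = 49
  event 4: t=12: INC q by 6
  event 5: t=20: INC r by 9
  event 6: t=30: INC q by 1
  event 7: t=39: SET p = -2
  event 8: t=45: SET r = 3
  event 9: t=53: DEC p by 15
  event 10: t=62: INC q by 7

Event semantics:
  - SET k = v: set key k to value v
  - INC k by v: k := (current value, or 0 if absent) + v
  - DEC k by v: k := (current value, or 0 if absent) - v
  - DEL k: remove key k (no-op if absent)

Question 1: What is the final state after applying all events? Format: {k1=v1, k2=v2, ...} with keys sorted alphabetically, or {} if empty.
  after event 1 (t=1: DEL q): {}
  after event 2 (t=7: DEL q): {}
  after event 3 (t=10: SET q = 49): {q=49}
  after event 4 (t=12: INC q by 6): {q=55}
  after event 5 (t=20: INC r by 9): {q=55, r=9}
  after event 6 (t=30: INC q by 1): {q=56, r=9}
  after event 7 (t=39: SET p = -2): {p=-2, q=56, r=9}
  after event 8 (t=45: SET r = 3): {p=-2, q=56, r=3}
  after event 9 (t=53: DEC p by 15): {p=-17, q=56, r=3}
  after event 10 (t=62: INC q by 7): {p=-17, q=63, r=3}

Answer: {p=-17, q=63, r=3}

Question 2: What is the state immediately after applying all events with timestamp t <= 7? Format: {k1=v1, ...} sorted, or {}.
Answer: {}

Derivation:
Apply events with t <= 7 (2 events):
  after event 1 (t=1: DEL q): {}
  after event 2 (t=7: DEL q): {}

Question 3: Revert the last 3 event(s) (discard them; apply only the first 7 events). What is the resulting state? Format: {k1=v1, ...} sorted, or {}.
Answer: {p=-2, q=56, r=9}

Derivation:
Keep first 7 events (discard last 3):
  after event 1 (t=1: DEL q): {}
  after event 2 (t=7: DEL q): {}
  after event 3 (t=10: SET q = 49): {q=49}
  after event 4 (t=12: INC q by 6): {q=55}
  after event 5 (t=20: INC r by 9): {q=55, r=9}
  after event 6 (t=30: INC q by 1): {q=56, r=9}
  after event 7 (t=39: SET p = -2): {p=-2, q=56, r=9}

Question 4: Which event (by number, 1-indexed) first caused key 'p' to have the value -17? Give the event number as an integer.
Looking for first event where p becomes -17:
  event 7: p = -2
  event 8: p = -2
  event 9: p -2 -> -17  <-- first match

Answer: 9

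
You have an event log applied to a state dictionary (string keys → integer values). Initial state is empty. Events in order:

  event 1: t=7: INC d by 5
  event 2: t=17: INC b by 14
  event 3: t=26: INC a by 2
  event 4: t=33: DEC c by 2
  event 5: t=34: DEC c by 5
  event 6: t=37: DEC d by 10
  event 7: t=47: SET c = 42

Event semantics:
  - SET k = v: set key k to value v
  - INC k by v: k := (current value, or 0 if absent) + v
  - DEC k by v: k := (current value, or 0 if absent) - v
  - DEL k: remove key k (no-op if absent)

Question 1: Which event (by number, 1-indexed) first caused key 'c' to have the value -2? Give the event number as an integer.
Answer: 4

Derivation:
Looking for first event where c becomes -2:
  event 4: c (absent) -> -2  <-- first match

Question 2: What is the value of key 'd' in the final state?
Track key 'd' through all 7 events:
  event 1 (t=7: INC d by 5): d (absent) -> 5
  event 2 (t=17: INC b by 14): d unchanged
  event 3 (t=26: INC a by 2): d unchanged
  event 4 (t=33: DEC c by 2): d unchanged
  event 5 (t=34: DEC c by 5): d unchanged
  event 6 (t=37: DEC d by 10): d 5 -> -5
  event 7 (t=47: SET c = 42): d unchanged
Final: d = -5

Answer: -5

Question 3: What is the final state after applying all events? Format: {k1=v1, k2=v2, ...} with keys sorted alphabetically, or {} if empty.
  after event 1 (t=7: INC d by 5): {d=5}
  after event 2 (t=17: INC b by 14): {b=14, d=5}
  after event 3 (t=26: INC a by 2): {a=2, b=14, d=5}
  after event 4 (t=33: DEC c by 2): {a=2, b=14, c=-2, d=5}
  after event 5 (t=34: DEC c by 5): {a=2, b=14, c=-7, d=5}
  after event 6 (t=37: DEC d by 10): {a=2, b=14, c=-7, d=-5}
  after event 7 (t=47: SET c = 42): {a=2, b=14, c=42, d=-5}

Answer: {a=2, b=14, c=42, d=-5}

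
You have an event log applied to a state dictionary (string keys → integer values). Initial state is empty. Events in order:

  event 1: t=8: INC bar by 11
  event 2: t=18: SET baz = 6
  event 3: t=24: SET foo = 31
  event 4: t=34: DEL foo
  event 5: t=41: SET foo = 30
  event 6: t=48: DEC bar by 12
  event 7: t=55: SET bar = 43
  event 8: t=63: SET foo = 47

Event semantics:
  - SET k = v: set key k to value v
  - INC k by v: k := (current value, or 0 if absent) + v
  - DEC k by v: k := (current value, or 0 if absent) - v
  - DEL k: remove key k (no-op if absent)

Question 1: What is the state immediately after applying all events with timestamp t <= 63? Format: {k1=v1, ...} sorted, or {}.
Apply events with t <= 63 (8 events):
  after event 1 (t=8: INC bar by 11): {bar=11}
  after event 2 (t=18: SET baz = 6): {bar=11, baz=6}
  after event 3 (t=24: SET foo = 31): {bar=11, baz=6, foo=31}
  after event 4 (t=34: DEL foo): {bar=11, baz=6}
  after event 5 (t=41: SET foo = 30): {bar=11, baz=6, foo=30}
  after event 6 (t=48: DEC bar by 12): {bar=-1, baz=6, foo=30}
  after event 7 (t=55: SET bar = 43): {bar=43, baz=6, foo=30}
  after event 8 (t=63: SET foo = 47): {bar=43, baz=6, foo=47}

Answer: {bar=43, baz=6, foo=47}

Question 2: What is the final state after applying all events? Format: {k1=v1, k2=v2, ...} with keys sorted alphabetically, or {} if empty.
  after event 1 (t=8: INC bar by 11): {bar=11}
  after event 2 (t=18: SET baz = 6): {bar=11, baz=6}
  after event 3 (t=24: SET foo = 31): {bar=11, baz=6, foo=31}
  after event 4 (t=34: DEL foo): {bar=11, baz=6}
  after event 5 (t=41: SET foo = 30): {bar=11, baz=6, foo=30}
  after event 6 (t=48: DEC bar by 12): {bar=-1, baz=6, foo=30}
  after event 7 (t=55: SET bar = 43): {bar=43, baz=6, foo=30}
  after event 8 (t=63: SET foo = 47): {bar=43, baz=6, foo=47}

Answer: {bar=43, baz=6, foo=47}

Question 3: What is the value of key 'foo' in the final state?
Answer: 47

Derivation:
Track key 'foo' through all 8 events:
  event 1 (t=8: INC bar by 11): foo unchanged
  event 2 (t=18: SET baz = 6): foo unchanged
  event 3 (t=24: SET foo = 31): foo (absent) -> 31
  event 4 (t=34: DEL foo): foo 31 -> (absent)
  event 5 (t=41: SET foo = 30): foo (absent) -> 30
  event 6 (t=48: DEC bar by 12): foo unchanged
  event 7 (t=55: SET bar = 43): foo unchanged
  event 8 (t=63: SET foo = 47): foo 30 -> 47
Final: foo = 47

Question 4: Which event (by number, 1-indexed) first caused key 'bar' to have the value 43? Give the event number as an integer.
Looking for first event where bar becomes 43:
  event 1: bar = 11
  event 2: bar = 11
  event 3: bar = 11
  event 4: bar = 11
  event 5: bar = 11
  event 6: bar = -1
  event 7: bar -1 -> 43  <-- first match

Answer: 7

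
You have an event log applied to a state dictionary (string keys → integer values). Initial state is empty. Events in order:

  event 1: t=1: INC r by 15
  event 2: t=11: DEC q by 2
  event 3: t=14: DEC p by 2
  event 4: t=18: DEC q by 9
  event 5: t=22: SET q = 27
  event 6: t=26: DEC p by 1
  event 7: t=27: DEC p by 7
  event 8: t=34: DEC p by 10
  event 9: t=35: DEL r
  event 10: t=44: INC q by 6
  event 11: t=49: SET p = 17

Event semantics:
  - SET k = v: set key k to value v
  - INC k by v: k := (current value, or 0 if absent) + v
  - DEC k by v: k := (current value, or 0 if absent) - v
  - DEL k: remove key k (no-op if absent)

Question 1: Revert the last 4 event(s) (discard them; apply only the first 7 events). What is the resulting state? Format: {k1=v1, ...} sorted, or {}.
Keep first 7 events (discard last 4):
  after event 1 (t=1: INC r by 15): {r=15}
  after event 2 (t=11: DEC q by 2): {q=-2, r=15}
  after event 3 (t=14: DEC p by 2): {p=-2, q=-2, r=15}
  after event 4 (t=18: DEC q by 9): {p=-2, q=-11, r=15}
  after event 5 (t=22: SET q = 27): {p=-2, q=27, r=15}
  after event 6 (t=26: DEC p by 1): {p=-3, q=27, r=15}
  after event 7 (t=27: DEC p by 7): {p=-10, q=27, r=15}

Answer: {p=-10, q=27, r=15}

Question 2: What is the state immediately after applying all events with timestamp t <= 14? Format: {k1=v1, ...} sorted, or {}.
Apply events with t <= 14 (3 events):
  after event 1 (t=1: INC r by 15): {r=15}
  after event 2 (t=11: DEC q by 2): {q=-2, r=15}
  after event 3 (t=14: DEC p by 2): {p=-2, q=-2, r=15}

Answer: {p=-2, q=-2, r=15}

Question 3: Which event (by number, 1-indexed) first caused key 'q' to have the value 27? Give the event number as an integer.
Answer: 5

Derivation:
Looking for first event where q becomes 27:
  event 2: q = -2
  event 3: q = -2
  event 4: q = -11
  event 5: q -11 -> 27  <-- first match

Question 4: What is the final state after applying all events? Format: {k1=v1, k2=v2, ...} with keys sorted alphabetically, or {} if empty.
Answer: {p=17, q=33}

Derivation:
  after event 1 (t=1: INC r by 15): {r=15}
  after event 2 (t=11: DEC q by 2): {q=-2, r=15}
  after event 3 (t=14: DEC p by 2): {p=-2, q=-2, r=15}
  after event 4 (t=18: DEC q by 9): {p=-2, q=-11, r=15}
  after event 5 (t=22: SET q = 27): {p=-2, q=27, r=15}
  after event 6 (t=26: DEC p by 1): {p=-3, q=27, r=15}
  after event 7 (t=27: DEC p by 7): {p=-10, q=27, r=15}
  after event 8 (t=34: DEC p by 10): {p=-20, q=27, r=15}
  after event 9 (t=35: DEL r): {p=-20, q=27}
  after event 10 (t=44: INC q by 6): {p=-20, q=33}
  after event 11 (t=49: SET p = 17): {p=17, q=33}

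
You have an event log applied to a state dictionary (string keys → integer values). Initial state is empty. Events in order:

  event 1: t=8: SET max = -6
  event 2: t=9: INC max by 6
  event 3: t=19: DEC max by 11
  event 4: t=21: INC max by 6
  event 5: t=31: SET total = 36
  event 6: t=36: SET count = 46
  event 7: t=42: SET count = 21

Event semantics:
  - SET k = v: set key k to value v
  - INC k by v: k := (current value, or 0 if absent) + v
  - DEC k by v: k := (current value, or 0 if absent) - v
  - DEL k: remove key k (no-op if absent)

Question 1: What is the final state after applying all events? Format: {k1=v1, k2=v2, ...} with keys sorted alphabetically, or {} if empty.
  after event 1 (t=8: SET max = -6): {max=-6}
  after event 2 (t=9: INC max by 6): {max=0}
  after event 3 (t=19: DEC max by 11): {max=-11}
  after event 4 (t=21: INC max by 6): {max=-5}
  after event 5 (t=31: SET total = 36): {max=-5, total=36}
  after event 6 (t=36: SET count = 46): {count=46, max=-5, total=36}
  after event 7 (t=42: SET count = 21): {count=21, max=-5, total=36}

Answer: {count=21, max=-5, total=36}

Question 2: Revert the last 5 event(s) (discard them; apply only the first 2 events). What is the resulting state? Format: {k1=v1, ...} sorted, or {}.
Answer: {max=0}

Derivation:
Keep first 2 events (discard last 5):
  after event 1 (t=8: SET max = -6): {max=-6}
  after event 2 (t=9: INC max by 6): {max=0}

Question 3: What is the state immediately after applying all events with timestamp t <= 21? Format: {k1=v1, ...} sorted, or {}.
Apply events with t <= 21 (4 events):
  after event 1 (t=8: SET max = -6): {max=-6}
  after event 2 (t=9: INC max by 6): {max=0}
  after event 3 (t=19: DEC max by 11): {max=-11}
  after event 4 (t=21: INC max by 6): {max=-5}

Answer: {max=-5}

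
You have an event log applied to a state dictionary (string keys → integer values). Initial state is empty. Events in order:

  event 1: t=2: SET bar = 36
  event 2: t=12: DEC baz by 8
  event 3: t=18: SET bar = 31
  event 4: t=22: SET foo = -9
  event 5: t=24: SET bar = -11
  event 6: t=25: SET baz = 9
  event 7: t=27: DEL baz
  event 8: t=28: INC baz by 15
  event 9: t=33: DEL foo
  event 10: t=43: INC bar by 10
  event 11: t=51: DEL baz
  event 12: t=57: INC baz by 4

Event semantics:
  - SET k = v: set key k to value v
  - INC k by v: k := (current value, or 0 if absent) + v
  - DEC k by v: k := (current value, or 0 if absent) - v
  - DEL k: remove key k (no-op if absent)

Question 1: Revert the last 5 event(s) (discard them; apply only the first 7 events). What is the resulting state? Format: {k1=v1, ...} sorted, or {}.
Answer: {bar=-11, foo=-9}

Derivation:
Keep first 7 events (discard last 5):
  after event 1 (t=2: SET bar = 36): {bar=36}
  after event 2 (t=12: DEC baz by 8): {bar=36, baz=-8}
  after event 3 (t=18: SET bar = 31): {bar=31, baz=-8}
  after event 4 (t=22: SET foo = -9): {bar=31, baz=-8, foo=-9}
  after event 5 (t=24: SET bar = -11): {bar=-11, baz=-8, foo=-9}
  after event 6 (t=25: SET baz = 9): {bar=-11, baz=9, foo=-9}
  after event 7 (t=27: DEL baz): {bar=-11, foo=-9}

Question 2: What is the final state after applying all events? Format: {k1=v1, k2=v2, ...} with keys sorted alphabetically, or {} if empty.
Answer: {bar=-1, baz=4}

Derivation:
  after event 1 (t=2: SET bar = 36): {bar=36}
  after event 2 (t=12: DEC baz by 8): {bar=36, baz=-8}
  after event 3 (t=18: SET bar = 31): {bar=31, baz=-8}
  after event 4 (t=22: SET foo = -9): {bar=31, baz=-8, foo=-9}
  after event 5 (t=24: SET bar = -11): {bar=-11, baz=-8, foo=-9}
  after event 6 (t=25: SET baz = 9): {bar=-11, baz=9, foo=-9}
  after event 7 (t=27: DEL baz): {bar=-11, foo=-9}
  after event 8 (t=28: INC baz by 15): {bar=-11, baz=15, foo=-9}
  after event 9 (t=33: DEL foo): {bar=-11, baz=15}
  after event 10 (t=43: INC bar by 10): {bar=-1, baz=15}
  after event 11 (t=51: DEL baz): {bar=-1}
  after event 12 (t=57: INC baz by 4): {bar=-1, baz=4}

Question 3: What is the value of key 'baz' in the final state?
Track key 'baz' through all 12 events:
  event 1 (t=2: SET bar = 36): baz unchanged
  event 2 (t=12: DEC baz by 8): baz (absent) -> -8
  event 3 (t=18: SET bar = 31): baz unchanged
  event 4 (t=22: SET foo = -9): baz unchanged
  event 5 (t=24: SET bar = -11): baz unchanged
  event 6 (t=25: SET baz = 9): baz -8 -> 9
  event 7 (t=27: DEL baz): baz 9 -> (absent)
  event 8 (t=28: INC baz by 15): baz (absent) -> 15
  event 9 (t=33: DEL foo): baz unchanged
  event 10 (t=43: INC bar by 10): baz unchanged
  event 11 (t=51: DEL baz): baz 15 -> (absent)
  event 12 (t=57: INC baz by 4): baz (absent) -> 4
Final: baz = 4

Answer: 4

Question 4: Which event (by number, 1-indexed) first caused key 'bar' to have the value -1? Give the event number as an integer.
Answer: 10

Derivation:
Looking for first event where bar becomes -1:
  event 1: bar = 36
  event 2: bar = 36
  event 3: bar = 31
  event 4: bar = 31
  event 5: bar = -11
  event 6: bar = -11
  event 7: bar = -11
  event 8: bar = -11
  event 9: bar = -11
  event 10: bar -11 -> -1  <-- first match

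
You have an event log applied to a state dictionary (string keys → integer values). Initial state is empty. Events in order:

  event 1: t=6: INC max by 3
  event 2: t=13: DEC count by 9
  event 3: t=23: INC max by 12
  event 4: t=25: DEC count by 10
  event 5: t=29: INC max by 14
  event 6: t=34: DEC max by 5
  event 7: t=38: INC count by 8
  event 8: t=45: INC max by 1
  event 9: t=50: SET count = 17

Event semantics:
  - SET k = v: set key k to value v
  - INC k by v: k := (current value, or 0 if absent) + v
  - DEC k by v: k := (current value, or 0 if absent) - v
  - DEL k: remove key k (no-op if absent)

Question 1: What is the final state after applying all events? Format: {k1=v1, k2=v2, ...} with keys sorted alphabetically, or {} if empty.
  after event 1 (t=6: INC max by 3): {max=3}
  after event 2 (t=13: DEC count by 9): {count=-9, max=3}
  after event 3 (t=23: INC max by 12): {count=-9, max=15}
  after event 4 (t=25: DEC count by 10): {count=-19, max=15}
  after event 5 (t=29: INC max by 14): {count=-19, max=29}
  after event 6 (t=34: DEC max by 5): {count=-19, max=24}
  after event 7 (t=38: INC count by 8): {count=-11, max=24}
  after event 8 (t=45: INC max by 1): {count=-11, max=25}
  after event 9 (t=50: SET count = 17): {count=17, max=25}

Answer: {count=17, max=25}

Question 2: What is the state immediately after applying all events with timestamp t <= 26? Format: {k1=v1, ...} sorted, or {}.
Apply events with t <= 26 (4 events):
  after event 1 (t=6: INC max by 3): {max=3}
  after event 2 (t=13: DEC count by 9): {count=-9, max=3}
  after event 3 (t=23: INC max by 12): {count=-9, max=15}
  after event 4 (t=25: DEC count by 10): {count=-19, max=15}

Answer: {count=-19, max=15}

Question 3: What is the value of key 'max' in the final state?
Track key 'max' through all 9 events:
  event 1 (t=6: INC max by 3): max (absent) -> 3
  event 2 (t=13: DEC count by 9): max unchanged
  event 3 (t=23: INC max by 12): max 3 -> 15
  event 4 (t=25: DEC count by 10): max unchanged
  event 5 (t=29: INC max by 14): max 15 -> 29
  event 6 (t=34: DEC max by 5): max 29 -> 24
  event 7 (t=38: INC count by 8): max unchanged
  event 8 (t=45: INC max by 1): max 24 -> 25
  event 9 (t=50: SET count = 17): max unchanged
Final: max = 25

Answer: 25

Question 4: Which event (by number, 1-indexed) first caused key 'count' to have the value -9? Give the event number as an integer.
Looking for first event where count becomes -9:
  event 2: count (absent) -> -9  <-- first match

Answer: 2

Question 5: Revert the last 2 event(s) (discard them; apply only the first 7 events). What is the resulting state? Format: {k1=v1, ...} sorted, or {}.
Answer: {count=-11, max=24}

Derivation:
Keep first 7 events (discard last 2):
  after event 1 (t=6: INC max by 3): {max=3}
  after event 2 (t=13: DEC count by 9): {count=-9, max=3}
  after event 3 (t=23: INC max by 12): {count=-9, max=15}
  after event 4 (t=25: DEC count by 10): {count=-19, max=15}
  after event 5 (t=29: INC max by 14): {count=-19, max=29}
  after event 6 (t=34: DEC max by 5): {count=-19, max=24}
  after event 7 (t=38: INC count by 8): {count=-11, max=24}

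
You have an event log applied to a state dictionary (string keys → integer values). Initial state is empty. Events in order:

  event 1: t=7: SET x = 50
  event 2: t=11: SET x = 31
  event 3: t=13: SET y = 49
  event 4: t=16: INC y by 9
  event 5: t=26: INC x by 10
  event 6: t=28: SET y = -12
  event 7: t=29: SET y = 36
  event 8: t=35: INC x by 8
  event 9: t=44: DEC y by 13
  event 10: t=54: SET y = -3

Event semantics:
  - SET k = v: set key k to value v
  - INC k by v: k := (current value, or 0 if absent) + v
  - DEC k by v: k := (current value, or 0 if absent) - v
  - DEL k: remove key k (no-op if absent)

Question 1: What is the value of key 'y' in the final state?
Answer: -3

Derivation:
Track key 'y' through all 10 events:
  event 1 (t=7: SET x = 50): y unchanged
  event 2 (t=11: SET x = 31): y unchanged
  event 3 (t=13: SET y = 49): y (absent) -> 49
  event 4 (t=16: INC y by 9): y 49 -> 58
  event 5 (t=26: INC x by 10): y unchanged
  event 6 (t=28: SET y = -12): y 58 -> -12
  event 7 (t=29: SET y = 36): y -12 -> 36
  event 8 (t=35: INC x by 8): y unchanged
  event 9 (t=44: DEC y by 13): y 36 -> 23
  event 10 (t=54: SET y = -3): y 23 -> -3
Final: y = -3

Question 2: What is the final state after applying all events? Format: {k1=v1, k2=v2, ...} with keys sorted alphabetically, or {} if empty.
Answer: {x=49, y=-3}

Derivation:
  after event 1 (t=7: SET x = 50): {x=50}
  after event 2 (t=11: SET x = 31): {x=31}
  after event 3 (t=13: SET y = 49): {x=31, y=49}
  after event 4 (t=16: INC y by 9): {x=31, y=58}
  after event 5 (t=26: INC x by 10): {x=41, y=58}
  after event 6 (t=28: SET y = -12): {x=41, y=-12}
  after event 7 (t=29: SET y = 36): {x=41, y=36}
  after event 8 (t=35: INC x by 8): {x=49, y=36}
  after event 9 (t=44: DEC y by 13): {x=49, y=23}
  after event 10 (t=54: SET y = -3): {x=49, y=-3}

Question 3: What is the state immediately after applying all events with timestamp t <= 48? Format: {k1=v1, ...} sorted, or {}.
Answer: {x=49, y=23}

Derivation:
Apply events with t <= 48 (9 events):
  after event 1 (t=7: SET x = 50): {x=50}
  after event 2 (t=11: SET x = 31): {x=31}
  after event 3 (t=13: SET y = 49): {x=31, y=49}
  after event 4 (t=16: INC y by 9): {x=31, y=58}
  after event 5 (t=26: INC x by 10): {x=41, y=58}
  after event 6 (t=28: SET y = -12): {x=41, y=-12}
  after event 7 (t=29: SET y = 36): {x=41, y=36}
  after event 8 (t=35: INC x by 8): {x=49, y=36}
  after event 9 (t=44: DEC y by 13): {x=49, y=23}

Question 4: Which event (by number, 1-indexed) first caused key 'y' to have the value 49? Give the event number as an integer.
Looking for first event where y becomes 49:
  event 3: y (absent) -> 49  <-- first match

Answer: 3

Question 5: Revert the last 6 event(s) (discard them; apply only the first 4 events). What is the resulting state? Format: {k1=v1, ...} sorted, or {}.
Keep first 4 events (discard last 6):
  after event 1 (t=7: SET x = 50): {x=50}
  after event 2 (t=11: SET x = 31): {x=31}
  after event 3 (t=13: SET y = 49): {x=31, y=49}
  after event 4 (t=16: INC y by 9): {x=31, y=58}

Answer: {x=31, y=58}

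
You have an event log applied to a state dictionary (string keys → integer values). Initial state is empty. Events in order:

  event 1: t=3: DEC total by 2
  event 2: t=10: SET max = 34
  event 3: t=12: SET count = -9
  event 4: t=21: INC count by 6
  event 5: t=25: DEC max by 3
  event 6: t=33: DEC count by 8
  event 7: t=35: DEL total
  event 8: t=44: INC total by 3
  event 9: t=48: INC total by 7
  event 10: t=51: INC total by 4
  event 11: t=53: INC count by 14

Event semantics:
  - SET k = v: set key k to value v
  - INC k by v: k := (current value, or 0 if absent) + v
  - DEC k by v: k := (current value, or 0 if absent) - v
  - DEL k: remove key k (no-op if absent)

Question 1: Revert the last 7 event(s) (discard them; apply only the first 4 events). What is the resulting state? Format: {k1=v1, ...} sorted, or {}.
Answer: {count=-3, max=34, total=-2}

Derivation:
Keep first 4 events (discard last 7):
  after event 1 (t=3: DEC total by 2): {total=-2}
  after event 2 (t=10: SET max = 34): {max=34, total=-2}
  after event 3 (t=12: SET count = -9): {count=-9, max=34, total=-2}
  after event 4 (t=21: INC count by 6): {count=-3, max=34, total=-2}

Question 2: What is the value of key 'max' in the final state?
Track key 'max' through all 11 events:
  event 1 (t=3: DEC total by 2): max unchanged
  event 2 (t=10: SET max = 34): max (absent) -> 34
  event 3 (t=12: SET count = -9): max unchanged
  event 4 (t=21: INC count by 6): max unchanged
  event 5 (t=25: DEC max by 3): max 34 -> 31
  event 6 (t=33: DEC count by 8): max unchanged
  event 7 (t=35: DEL total): max unchanged
  event 8 (t=44: INC total by 3): max unchanged
  event 9 (t=48: INC total by 7): max unchanged
  event 10 (t=51: INC total by 4): max unchanged
  event 11 (t=53: INC count by 14): max unchanged
Final: max = 31

Answer: 31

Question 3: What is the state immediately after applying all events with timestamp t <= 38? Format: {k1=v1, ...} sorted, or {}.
Apply events with t <= 38 (7 events):
  after event 1 (t=3: DEC total by 2): {total=-2}
  after event 2 (t=10: SET max = 34): {max=34, total=-2}
  after event 3 (t=12: SET count = -9): {count=-9, max=34, total=-2}
  after event 4 (t=21: INC count by 6): {count=-3, max=34, total=-2}
  after event 5 (t=25: DEC max by 3): {count=-3, max=31, total=-2}
  after event 6 (t=33: DEC count by 8): {count=-11, max=31, total=-2}
  after event 7 (t=35: DEL total): {count=-11, max=31}

Answer: {count=-11, max=31}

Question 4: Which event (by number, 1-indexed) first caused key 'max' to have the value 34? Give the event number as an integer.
Looking for first event where max becomes 34:
  event 2: max (absent) -> 34  <-- first match

Answer: 2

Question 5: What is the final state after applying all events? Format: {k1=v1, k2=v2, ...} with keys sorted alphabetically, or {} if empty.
  after event 1 (t=3: DEC total by 2): {total=-2}
  after event 2 (t=10: SET max = 34): {max=34, total=-2}
  after event 3 (t=12: SET count = -9): {count=-9, max=34, total=-2}
  after event 4 (t=21: INC count by 6): {count=-3, max=34, total=-2}
  after event 5 (t=25: DEC max by 3): {count=-3, max=31, total=-2}
  after event 6 (t=33: DEC count by 8): {count=-11, max=31, total=-2}
  after event 7 (t=35: DEL total): {count=-11, max=31}
  after event 8 (t=44: INC total by 3): {count=-11, max=31, total=3}
  after event 9 (t=48: INC total by 7): {count=-11, max=31, total=10}
  after event 10 (t=51: INC total by 4): {count=-11, max=31, total=14}
  after event 11 (t=53: INC count by 14): {count=3, max=31, total=14}

Answer: {count=3, max=31, total=14}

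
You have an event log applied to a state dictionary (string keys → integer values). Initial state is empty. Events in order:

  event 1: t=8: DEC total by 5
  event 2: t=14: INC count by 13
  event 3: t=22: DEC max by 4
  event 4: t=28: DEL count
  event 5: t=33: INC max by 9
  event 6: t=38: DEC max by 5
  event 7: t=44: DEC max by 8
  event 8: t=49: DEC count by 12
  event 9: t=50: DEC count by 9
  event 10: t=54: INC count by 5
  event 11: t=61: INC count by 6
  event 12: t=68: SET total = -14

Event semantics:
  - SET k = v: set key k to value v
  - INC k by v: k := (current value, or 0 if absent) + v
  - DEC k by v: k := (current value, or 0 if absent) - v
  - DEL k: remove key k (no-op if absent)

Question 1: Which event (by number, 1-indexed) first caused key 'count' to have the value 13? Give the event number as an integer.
Answer: 2

Derivation:
Looking for first event where count becomes 13:
  event 2: count (absent) -> 13  <-- first match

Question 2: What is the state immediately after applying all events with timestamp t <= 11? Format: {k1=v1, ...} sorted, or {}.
Answer: {total=-5}

Derivation:
Apply events with t <= 11 (1 events):
  after event 1 (t=8: DEC total by 5): {total=-5}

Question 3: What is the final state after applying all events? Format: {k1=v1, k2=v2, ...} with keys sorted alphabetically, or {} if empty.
  after event 1 (t=8: DEC total by 5): {total=-5}
  after event 2 (t=14: INC count by 13): {count=13, total=-5}
  after event 3 (t=22: DEC max by 4): {count=13, max=-4, total=-5}
  after event 4 (t=28: DEL count): {max=-4, total=-5}
  after event 5 (t=33: INC max by 9): {max=5, total=-5}
  after event 6 (t=38: DEC max by 5): {max=0, total=-5}
  after event 7 (t=44: DEC max by 8): {max=-8, total=-5}
  after event 8 (t=49: DEC count by 12): {count=-12, max=-8, total=-5}
  after event 9 (t=50: DEC count by 9): {count=-21, max=-8, total=-5}
  after event 10 (t=54: INC count by 5): {count=-16, max=-8, total=-5}
  after event 11 (t=61: INC count by 6): {count=-10, max=-8, total=-5}
  after event 12 (t=68: SET total = -14): {count=-10, max=-8, total=-14}

Answer: {count=-10, max=-8, total=-14}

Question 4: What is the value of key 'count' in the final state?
Answer: -10

Derivation:
Track key 'count' through all 12 events:
  event 1 (t=8: DEC total by 5): count unchanged
  event 2 (t=14: INC count by 13): count (absent) -> 13
  event 3 (t=22: DEC max by 4): count unchanged
  event 4 (t=28: DEL count): count 13 -> (absent)
  event 5 (t=33: INC max by 9): count unchanged
  event 6 (t=38: DEC max by 5): count unchanged
  event 7 (t=44: DEC max by 8): count unchanged
  event 8 (t=49: DEC count by 12): count (absent) -> -12
  event 9 (t=50: DEC count by 9): count -12 -> -21
  event 10 (t=54: INC count by 5): count -21 -> -16
  event 11 (t=61: INC count by 6): count -16 -> -10
  event 12 (t=68: SET total = -14): count unchanged
Final: count = -10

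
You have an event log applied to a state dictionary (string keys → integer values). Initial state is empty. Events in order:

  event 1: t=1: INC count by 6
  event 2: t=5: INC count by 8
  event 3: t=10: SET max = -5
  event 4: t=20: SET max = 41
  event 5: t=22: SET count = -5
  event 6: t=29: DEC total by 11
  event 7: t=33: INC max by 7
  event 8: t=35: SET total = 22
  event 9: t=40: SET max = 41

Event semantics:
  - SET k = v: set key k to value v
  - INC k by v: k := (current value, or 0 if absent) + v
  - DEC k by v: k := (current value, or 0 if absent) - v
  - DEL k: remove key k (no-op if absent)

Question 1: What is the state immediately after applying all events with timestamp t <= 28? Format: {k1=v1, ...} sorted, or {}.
Apply events with t <= 28 (5 events):
  after event 1 (t=1: INC count by 6): {count=6}
  after event 2 (t=5: INC count by 8): {count=14}
  after event 3 (t=10: SET max = -5): {count=14, max=-5}
  after event 4 (t=20: SET max = 41): {count=14, max=41}
  after event 5 (t=22: SET count = -5): {count=-5, max=41}

Answer: {count=-5, max=41}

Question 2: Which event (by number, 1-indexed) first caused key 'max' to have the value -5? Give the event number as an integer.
Answer: 3

Derivation:
Looking for first event where max becomes -5:
  event 3: max (absent) -> -5  <-- first match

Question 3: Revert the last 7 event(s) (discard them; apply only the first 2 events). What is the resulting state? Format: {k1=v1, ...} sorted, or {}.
Answer: {count=14}

Derivation:
Keep first 2 events (discard last 7):
  after event 1 (t=1: INC count by 6): {count=6}
  after event 2 (t=5: INC count by 8): {count=14}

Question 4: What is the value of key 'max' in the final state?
Answer: 41

Derivation:
Track key 'max' through all 9 events:
  event 1 (t=1: INC count by 6): max unchanged
  event 2 (t=5: INC count by 8): max unchanged
  event 3 (t=10: SET max = -5): max (absent) -> -5
  event 4 (t=20: SET max = 41): max -5 -> 41
  event 5 (t=22: SET count = -5): max unchanged
  event 6 (t=29: DEC total by 11): max unchanged
  event 7 (t=33: INC max by 7): max 41 -> 48
  event 8 (t=35: SET total = 22): max unchanged
  event 9 (t=40: SET max = 41): max 48 -> 41
Final: max = 41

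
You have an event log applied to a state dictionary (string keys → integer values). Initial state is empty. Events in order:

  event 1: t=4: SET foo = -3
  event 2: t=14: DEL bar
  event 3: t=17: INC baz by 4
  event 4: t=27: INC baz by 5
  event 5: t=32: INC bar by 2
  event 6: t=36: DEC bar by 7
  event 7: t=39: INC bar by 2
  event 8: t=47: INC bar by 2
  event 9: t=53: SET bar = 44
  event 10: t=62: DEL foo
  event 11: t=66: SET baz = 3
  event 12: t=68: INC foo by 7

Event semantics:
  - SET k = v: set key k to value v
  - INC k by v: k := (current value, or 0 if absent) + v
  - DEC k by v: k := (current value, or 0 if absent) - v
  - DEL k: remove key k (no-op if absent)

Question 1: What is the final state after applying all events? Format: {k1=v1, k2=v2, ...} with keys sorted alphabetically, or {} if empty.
  after event 1 (t=4: SET foo = -3): {foo=-3}
  after event 2 (t=14: DEL bar): {foo=-3}
  after event 3 (t=17: INC baz by 4): {baz=4, foo=-3}
  after event 4 (t=27: INC baz by 5): {baz=9, foo=-3}
  after event 5 (t=32: INC bar by 2): {bar=2, baz=9, foo=-3}
  after event 6 (t=36: DEC bar by 7): {bar=-5, baz=9, foo=-3}
  after event 7 (t=39: INC bar by 2): {bar=-3, baz=9, foo=-3}
  after event 8 (t=47: INC bar by 2): {bar=-1, baz=9, foo=-3}
  after event 9 (t=53: SET bar = 44): {bar=44, baz=9, foo=-3}
  after event 10 (t=62: DEL foo): {bar=44, baz=9}
  after event 11 (t=66: SET baz = 3): {bar=44, baz=3}
  after event 12 (t=68: INC foo by 7): {bar=44, baz=3, foo=7}

Answer: {bar=44, baz=3, foo=7}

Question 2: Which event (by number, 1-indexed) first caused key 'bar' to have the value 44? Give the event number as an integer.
Looking for first event where bar becomes 44:
  event 5: bar = 2
  event 6: bar = -5
  event 7: bar = -3
  event 8: bar = -1
  event 9: bar -1 -> 44  <-- first match

Answer: 9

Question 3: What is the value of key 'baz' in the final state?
Answer: 3

Derivation:
Track key 'baz' through all 12 events:
  event 1 (t=4: SET foo = -3): baz unchanged
  event 2 (t=14: DEL bar): baz unchanged
  event 3 (t=17: INC baz by 4): baz (absent) -> 4
  event 4 (t=27: INC baz by 5): baz 4 -> 9
  event 5 (t=32: INC bar by 2): baz unchanged
  event 6 (t=36: DEC bar by 7): baz unchanged
  event 7 (t=39: INC bar by 2): baz unchanged
  event 8 (t=47: INC bar by 2): baz unchanged
  event 9 (t=53: SET bar = 44): baz unchanged
  event 10 (t=62: DEL foo): baz unchanged
  event 11 (t=66: SET baz = 3): baz 9 -> 3
  event 12 (t=68: INC foo by 7): baz unchanged
Final: baz = 3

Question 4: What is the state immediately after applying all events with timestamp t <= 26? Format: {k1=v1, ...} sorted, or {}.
Apply events with t <= 26 (3 events):
  after event 1 (t=4: SET foo = -3): {foo=-3}
  after event 2 (t=14: DEL bar): {foo=-3}
  after event 3 (t=17: INC baz by 4): {baz=4, foo=-3}

Answer: {baz=4, foo=-3}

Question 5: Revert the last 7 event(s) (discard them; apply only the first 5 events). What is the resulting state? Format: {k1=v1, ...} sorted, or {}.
Keep first 5 events (discard last 7):
  after event 1 (t=4: SET foo = -3): {foo=-3}
  after event 2 (t=14: DEL bar): {foo=-3}
  after event 3 (t=17: INC baz by 4): {baz=4, foo=-3}
  after event 4 (t=27: INC baz by 5): {baz=9, foo=-3}
  after event 5 (t=32: INC bar by 2): {bar=2, baz=9, foo=-3}

Answer: {bar=2, baz=9, foo=-3}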